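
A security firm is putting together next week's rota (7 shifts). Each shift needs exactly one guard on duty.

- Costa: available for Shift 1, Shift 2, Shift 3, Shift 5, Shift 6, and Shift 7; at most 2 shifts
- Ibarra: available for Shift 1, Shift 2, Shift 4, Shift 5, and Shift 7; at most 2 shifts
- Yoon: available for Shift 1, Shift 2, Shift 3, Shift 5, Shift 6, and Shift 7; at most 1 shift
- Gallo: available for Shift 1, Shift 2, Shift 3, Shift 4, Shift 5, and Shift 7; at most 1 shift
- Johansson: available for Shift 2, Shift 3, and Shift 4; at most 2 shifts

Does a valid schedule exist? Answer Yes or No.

Yes

One valid schedule: Shift 1→Costa, Shift 2→Johansson, Shift 3→Yoon, Shift 4→Ibarra, Shift 5→Ibarra, Shift 6→Costa, Shift 7→Gallo.
Loads: Costa 2/2, Ibarra 2/2, Yoon 1/1, Gallo 1/1, Johansson 1/2 — all within limits.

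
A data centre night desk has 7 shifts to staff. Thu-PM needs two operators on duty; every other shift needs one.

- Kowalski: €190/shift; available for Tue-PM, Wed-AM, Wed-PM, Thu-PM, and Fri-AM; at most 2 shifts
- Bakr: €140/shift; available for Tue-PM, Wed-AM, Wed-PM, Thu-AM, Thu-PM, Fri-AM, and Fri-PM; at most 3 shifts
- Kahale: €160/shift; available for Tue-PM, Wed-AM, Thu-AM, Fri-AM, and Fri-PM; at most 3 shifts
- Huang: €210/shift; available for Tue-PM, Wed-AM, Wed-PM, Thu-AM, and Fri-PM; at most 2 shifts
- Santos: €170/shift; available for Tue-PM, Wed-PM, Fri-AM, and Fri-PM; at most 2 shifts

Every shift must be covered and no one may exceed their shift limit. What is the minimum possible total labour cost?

Thu-PM can only be covered by Kowalski and Bakr, so that assignment is forced.
Picking the cheapest available operator for each shift independently would cost €1170, but that ignores the shift limits.
An optimal schedule: Tue-PM→Kahale, Wed-AM→Bakr, Wed-PM→Santos, Thu-AM→Bakr, Thu-PM→Bakr+Kowalski, Fri-AM→Kahale, Fri-PM→Kahale.
Total: 160 + 140 + 170 + 140 + 140 + 190 + 160 + 160 = €1260.

€1260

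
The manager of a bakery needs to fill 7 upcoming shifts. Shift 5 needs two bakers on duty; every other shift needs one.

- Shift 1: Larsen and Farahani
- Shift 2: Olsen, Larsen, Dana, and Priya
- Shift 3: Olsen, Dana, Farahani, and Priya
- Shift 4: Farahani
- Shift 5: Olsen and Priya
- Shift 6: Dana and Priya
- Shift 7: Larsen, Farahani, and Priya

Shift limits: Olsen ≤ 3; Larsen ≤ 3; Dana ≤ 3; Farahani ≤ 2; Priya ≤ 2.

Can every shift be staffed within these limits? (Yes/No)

Shift 4 can only be covered by Farahani, so that assignment is forced.
Shift 5 can only be covered by Olsen and Priya, so that assignment is forced.
One valid schedule: Shift 1→Larsen, Shift 2→Olsen, Shift 3→Olsen, Shift 4→Farahani, Shift 5→Olsen+Priya, Shift 6→Dana, Shift 7→Larsen.
Loads: Olsen 3/3, Larsen 2/3, Dana 1/3, Farahani 1/2, Priya 1/2 — all within limits.

Yes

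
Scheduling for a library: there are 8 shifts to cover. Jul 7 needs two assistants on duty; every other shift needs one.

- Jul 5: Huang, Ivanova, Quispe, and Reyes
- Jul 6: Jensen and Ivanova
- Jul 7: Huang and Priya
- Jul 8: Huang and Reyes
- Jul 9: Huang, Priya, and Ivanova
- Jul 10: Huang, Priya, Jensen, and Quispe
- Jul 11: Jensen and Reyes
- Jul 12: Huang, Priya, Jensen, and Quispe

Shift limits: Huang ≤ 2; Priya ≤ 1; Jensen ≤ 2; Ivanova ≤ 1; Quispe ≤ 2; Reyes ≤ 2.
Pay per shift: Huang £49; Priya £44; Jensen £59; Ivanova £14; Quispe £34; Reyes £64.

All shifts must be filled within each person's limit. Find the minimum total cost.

£406

Jul 7 can only be covered by Huang and Priya, so that assignment is forced.
Picking the cheapest available assistant for each shift independently would cost £311, but that ignores the shift limits.
An optimal schedule: Jul 5→Reyes, Jul 6→Jensen, Jul 7→Huang+Priya, Jul 8→Huang, Jul 9→Ivanova, Jul 10→Quispe, Jul 11→Jensen, Jul 12→Quispe.
Total: 64 + 59 + 49 + 44 + 49 + 14 + 34 + 59 + 34 = £406.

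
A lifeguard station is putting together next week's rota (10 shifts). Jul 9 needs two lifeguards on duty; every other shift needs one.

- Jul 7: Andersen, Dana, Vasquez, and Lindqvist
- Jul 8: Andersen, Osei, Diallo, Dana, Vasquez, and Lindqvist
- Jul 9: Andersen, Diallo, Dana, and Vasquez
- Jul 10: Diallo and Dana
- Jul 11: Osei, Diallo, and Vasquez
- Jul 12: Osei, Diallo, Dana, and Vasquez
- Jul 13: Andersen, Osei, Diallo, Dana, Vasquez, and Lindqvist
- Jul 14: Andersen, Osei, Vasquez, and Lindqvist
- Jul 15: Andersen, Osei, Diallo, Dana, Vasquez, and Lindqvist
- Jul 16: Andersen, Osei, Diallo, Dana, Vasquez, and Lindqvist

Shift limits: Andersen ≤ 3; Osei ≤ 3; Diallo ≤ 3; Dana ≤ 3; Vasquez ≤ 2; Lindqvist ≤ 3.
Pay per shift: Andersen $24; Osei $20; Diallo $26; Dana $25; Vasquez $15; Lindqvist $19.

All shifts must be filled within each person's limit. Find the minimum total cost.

$220

Picking the cheapest available lifeguard for each shift independently would cost $184, but that ignores the shift limits.
An optimal schedule: Jul 7→Lindqvist, Jul 8→Lindqvist, Jul 9→Vasquez+Andersen, Jul 10→Dana, Jul 11→Vasquez, Jul 12→Osei, Jul 13→Osei, Jul 14→Lindqvist, Jul 15→Osei, Jul 16→Andersen.
Total: 19 + 19 + 15 + 24 + 25 + 15 + 20 + 20 + 19 + 20 + 24 = $220.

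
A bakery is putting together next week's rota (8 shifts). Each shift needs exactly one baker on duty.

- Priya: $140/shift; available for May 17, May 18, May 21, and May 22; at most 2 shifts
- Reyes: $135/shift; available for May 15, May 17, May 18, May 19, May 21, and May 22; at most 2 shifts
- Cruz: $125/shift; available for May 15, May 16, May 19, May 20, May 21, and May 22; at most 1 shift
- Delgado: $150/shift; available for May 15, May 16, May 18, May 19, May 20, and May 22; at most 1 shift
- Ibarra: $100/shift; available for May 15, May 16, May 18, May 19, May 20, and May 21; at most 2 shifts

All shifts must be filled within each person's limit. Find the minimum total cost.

Picking the cheapest available baker for each shift independently would cost $860, but that ignores the shift limits.
An optimal schedule: May 15→Reyes, May 16→Cruz, May 17→Priya, May 18→Priya, May 19→Ibarra, May 20→Delgado, May 21→Ibarra, May 22→Reyes.
Total: 135 + 125 + 140 + 140 + 100 + 150 + 100 + 135 = $1025.

$1025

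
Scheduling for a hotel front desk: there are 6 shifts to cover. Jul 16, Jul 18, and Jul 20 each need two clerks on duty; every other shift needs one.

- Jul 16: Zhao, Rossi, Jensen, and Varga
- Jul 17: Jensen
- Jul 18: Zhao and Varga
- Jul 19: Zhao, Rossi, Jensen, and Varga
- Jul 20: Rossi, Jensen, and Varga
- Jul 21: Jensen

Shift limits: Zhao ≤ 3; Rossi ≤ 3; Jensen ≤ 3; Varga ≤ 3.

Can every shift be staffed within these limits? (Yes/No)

Jul 17 can only be covered by Jensen, so that assignment is forced.
Jul 18 can only be covered by Zhao and Varga, so that assignment is forced.
Jul 21 can only be covered by Jensen, so that assignment is forced.
One valid schedule: Jul 16→Zhao+Rossi, Jul 17→Jensen, Jul 18→Zhao+Varga, Jul 19→Zhao, Jul 20→Rossi+Jensen, Jul 21→Jensen.
Loads: Zhao 3/3, Rossi 2/3, Jensen 3/3, Varga 1/3 — all within limits.

Yes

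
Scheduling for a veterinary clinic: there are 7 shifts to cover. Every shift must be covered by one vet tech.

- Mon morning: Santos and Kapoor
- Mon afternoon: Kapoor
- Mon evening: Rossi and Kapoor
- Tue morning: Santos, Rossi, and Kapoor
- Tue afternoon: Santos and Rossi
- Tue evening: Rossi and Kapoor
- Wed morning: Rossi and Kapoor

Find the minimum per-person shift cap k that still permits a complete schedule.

With 3 vet techs and 7 worker-slots to fill, someone must work at least ⌈7/3⌉ = 3 shifts, so k ≥ 3.
k = 3 works: Mon morning→Santos, Mon afternoon→Kapoor, Mon evening→Rossi, Tue morning→Santos, Tue afternoon→Santos, Tue evening→Rossi, Wed morning→Rossi.
Loads: Santos 3, Rossi 3, Kapoor 1 — all ≤ 3.

3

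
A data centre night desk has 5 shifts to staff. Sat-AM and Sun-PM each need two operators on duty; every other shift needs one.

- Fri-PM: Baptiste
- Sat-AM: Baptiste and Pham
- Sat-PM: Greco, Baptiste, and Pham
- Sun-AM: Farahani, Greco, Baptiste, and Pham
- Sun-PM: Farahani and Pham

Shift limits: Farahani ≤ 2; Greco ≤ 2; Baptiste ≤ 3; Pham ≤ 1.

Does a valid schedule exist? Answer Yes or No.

Total capacity is 8 and 7 slots are needed, so capacity alone doesn't rule it out.
Shifts {Sat-AM, Sun-PM} need 4 worker-slots in total, but the operators available for any of those shifts (Farahani, Baptiste, and Pham) can supply at most 3 among them. So no valid schedule exists.

No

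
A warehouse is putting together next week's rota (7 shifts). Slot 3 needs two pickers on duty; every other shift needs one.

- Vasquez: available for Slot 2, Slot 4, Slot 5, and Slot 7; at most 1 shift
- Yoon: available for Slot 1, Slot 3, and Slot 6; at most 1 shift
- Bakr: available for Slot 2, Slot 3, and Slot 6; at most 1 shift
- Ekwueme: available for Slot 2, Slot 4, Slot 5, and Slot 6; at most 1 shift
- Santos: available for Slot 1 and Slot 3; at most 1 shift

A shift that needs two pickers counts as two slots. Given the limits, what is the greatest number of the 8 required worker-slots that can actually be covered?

5

Total capacity across all pickers is 1+1+1+1+1 = 5, and 8 slots are needed, so at most 5 can be filled.
An assignment achieving 5: Slot 1→Yoon, Slot 2→Bakr, Slot 3→Santos, Slot 4→Ekwueme, Slot 7→Vasquez.
Loads: Vasquez 1/1, Yoon 1/1, Bakr 1/1, Ekwueme 1/1, Santos 1/1.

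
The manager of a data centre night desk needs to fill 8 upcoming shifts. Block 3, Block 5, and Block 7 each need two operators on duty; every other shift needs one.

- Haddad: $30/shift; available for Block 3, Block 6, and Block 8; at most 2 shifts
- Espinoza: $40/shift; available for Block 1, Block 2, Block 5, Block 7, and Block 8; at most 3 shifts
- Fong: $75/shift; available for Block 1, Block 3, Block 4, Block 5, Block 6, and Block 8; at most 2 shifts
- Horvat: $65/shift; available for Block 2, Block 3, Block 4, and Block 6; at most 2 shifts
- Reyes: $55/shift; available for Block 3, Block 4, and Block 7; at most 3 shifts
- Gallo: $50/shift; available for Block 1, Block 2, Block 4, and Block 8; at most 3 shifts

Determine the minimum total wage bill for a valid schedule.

$515

Block 5 can only be covered by Espinoza and Fong, so that assignment is forced.
Block 7 can only be covered by Espinoza and Reyes, so that assignment is forced.
Picking the cheapest available operator for each shift independently would cost $485, but that ignores the shift limits.
An optimal schedule: Block 1→Espinoza, Block 2→Gallo, Block 3→Haddad+Reyes, Block 4→Gallo, Block 5→Espinoza+Fong, Block 6→Haddad, Block 7→Espinoza+Reyes, Block 8→Gallo.
Total: 40 + 50 + 30 + 55 + 50 + 40 + 75 + 30 + 40 + 55 + 50 = $515.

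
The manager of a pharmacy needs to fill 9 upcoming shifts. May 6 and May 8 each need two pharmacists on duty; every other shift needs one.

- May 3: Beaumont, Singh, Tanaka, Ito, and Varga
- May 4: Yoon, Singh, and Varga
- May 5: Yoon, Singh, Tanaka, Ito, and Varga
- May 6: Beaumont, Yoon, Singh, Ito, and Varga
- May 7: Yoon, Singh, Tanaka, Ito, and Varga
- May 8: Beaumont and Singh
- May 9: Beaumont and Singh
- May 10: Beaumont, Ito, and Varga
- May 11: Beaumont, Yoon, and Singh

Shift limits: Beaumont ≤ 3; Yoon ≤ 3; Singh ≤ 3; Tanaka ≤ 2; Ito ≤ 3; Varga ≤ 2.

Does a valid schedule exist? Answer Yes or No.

May 8 can only be covered by Beaumont and Singh, so that assignment is forced.
One valid schedule: May 3→Singh, May 4→Yoon, May 5→Yoon, May 6→Ito+Varga, May 7→Singh, May 8→Beaumont+Singh, May 9→Beaumont, May 10→Beaumont, May 11→Yoon.
Loads: Beaumont 3/3, Yoon 3/3, Singh 3/3, Tanaka 0/2, Ito 1/3, Varga 1/2 — all within limits.

Yes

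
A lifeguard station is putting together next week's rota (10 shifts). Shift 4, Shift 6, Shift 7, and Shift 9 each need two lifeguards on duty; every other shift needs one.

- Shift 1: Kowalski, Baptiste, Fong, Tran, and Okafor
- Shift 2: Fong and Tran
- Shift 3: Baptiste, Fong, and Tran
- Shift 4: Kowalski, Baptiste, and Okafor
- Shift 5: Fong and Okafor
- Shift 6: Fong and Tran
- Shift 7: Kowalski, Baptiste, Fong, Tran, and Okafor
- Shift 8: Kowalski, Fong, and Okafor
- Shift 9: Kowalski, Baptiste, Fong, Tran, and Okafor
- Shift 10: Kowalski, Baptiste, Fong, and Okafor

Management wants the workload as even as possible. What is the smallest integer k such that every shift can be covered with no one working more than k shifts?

3

With 5 lifeguards and 14 worker-slots to fill, someone must work at least ⌈14/5⌉ = 3 shifts, so k ≥ 3.
k = 3 works: Shift 1→Baptiste, Shift 2→Fong, Shift 3→Baptiste, Shift 4→Kowalski+Baptiste, Shift 5→Fong, Shift 6→Fong+Tran, Shift 7→Tran+Okafor, Shift 8→Kowalski, Shift 9→Tran+Okafor, Shift 10→Kowalski.
Loads: Kowalski 3, Baptiste 3, Fong 3, Tran 3, Okafor 2 — all ≤ 3.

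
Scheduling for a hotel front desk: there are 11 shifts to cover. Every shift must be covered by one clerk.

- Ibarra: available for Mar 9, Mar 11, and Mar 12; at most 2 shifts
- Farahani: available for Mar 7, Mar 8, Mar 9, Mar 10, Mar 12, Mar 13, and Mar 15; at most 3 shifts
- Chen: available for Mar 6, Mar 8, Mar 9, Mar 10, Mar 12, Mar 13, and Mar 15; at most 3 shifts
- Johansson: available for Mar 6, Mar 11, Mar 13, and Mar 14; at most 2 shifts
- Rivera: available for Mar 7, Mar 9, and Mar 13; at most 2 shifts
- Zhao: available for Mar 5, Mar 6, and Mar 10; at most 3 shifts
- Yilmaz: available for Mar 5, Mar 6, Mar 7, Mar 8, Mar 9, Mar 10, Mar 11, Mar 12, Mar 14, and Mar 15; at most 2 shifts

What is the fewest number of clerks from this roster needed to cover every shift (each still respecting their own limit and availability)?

4

11 slots to fill and no one can take more than 3, so at least ⌈11/3⌉ = 4 clerks are needed.
Farahani, Chen, Johansson, and Zhao alone can cover everything: Mar 5→Zhao, Mar 6→Zhao, Mar 7→Farahani, Mar 8→Farahani, Mar 9→Farahani, Mar 10→Zhao, Mar 11→Johansson, Mar 12→Chen, Mar 13→Chen, Mar 14→Johansson, Mar 15→Chen.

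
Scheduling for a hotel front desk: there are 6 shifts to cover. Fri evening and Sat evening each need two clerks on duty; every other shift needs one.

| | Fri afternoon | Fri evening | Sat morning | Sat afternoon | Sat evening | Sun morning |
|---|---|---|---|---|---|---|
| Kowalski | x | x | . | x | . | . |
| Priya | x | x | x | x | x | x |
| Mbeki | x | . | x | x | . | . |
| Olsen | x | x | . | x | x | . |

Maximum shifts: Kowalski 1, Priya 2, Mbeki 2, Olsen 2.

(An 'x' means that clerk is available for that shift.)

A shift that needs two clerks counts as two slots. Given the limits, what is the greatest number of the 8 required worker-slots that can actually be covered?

Total capacity across all clerks is 1+2+2+2 = 7, and 8 slots are needed, so at most 7 can be filled.
An assignment achieving 7: Fri afternoon→Mbeki, Fri evening→Kowalski+Olsen, Sat morning→Priya, Sat afternoon→Mbeki, Sat evening→Olsen, Sun morning→Priya.
Loads: Kowalski 1/1, Priya 2/2, Mbeki 2/2, Olsen 2/2.

7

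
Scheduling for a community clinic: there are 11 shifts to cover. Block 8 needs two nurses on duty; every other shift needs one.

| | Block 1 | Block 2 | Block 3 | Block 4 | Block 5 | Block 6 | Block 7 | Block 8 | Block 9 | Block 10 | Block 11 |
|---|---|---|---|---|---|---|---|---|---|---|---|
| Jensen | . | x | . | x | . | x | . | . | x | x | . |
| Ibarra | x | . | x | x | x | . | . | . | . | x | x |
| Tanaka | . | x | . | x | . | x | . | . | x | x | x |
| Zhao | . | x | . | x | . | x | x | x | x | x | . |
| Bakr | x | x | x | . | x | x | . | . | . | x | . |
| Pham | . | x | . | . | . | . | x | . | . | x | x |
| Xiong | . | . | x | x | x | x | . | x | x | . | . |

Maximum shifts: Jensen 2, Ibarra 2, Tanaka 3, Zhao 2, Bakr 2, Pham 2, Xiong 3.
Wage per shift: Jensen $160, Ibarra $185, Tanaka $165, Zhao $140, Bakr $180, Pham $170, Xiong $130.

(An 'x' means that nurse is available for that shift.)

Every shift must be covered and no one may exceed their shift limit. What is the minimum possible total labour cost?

Block 8 can only be covered by Zhao and Xiong, so that assignment is forced.
Picking the cheapest available nurse for each shift independently would cost $1685, but that ignores the shift limits.
An optimal schedule: Block 1→Bakr, Block 2→Jensen, Block 3→Xiong, Block 4→Tanaka, Block 5→Xiong, Block 6→Tanaka, Block 7→Zhao, Block 8→Xiong+Zhao, Block 9→Jensen, Block 10→Pham, Block 11→Tanaka.
Total: 180 + 160 + 130 + 165 + 130 + 165 + 140 + 130 + 140 + 160 + 170 + 165 = $1835.

$1835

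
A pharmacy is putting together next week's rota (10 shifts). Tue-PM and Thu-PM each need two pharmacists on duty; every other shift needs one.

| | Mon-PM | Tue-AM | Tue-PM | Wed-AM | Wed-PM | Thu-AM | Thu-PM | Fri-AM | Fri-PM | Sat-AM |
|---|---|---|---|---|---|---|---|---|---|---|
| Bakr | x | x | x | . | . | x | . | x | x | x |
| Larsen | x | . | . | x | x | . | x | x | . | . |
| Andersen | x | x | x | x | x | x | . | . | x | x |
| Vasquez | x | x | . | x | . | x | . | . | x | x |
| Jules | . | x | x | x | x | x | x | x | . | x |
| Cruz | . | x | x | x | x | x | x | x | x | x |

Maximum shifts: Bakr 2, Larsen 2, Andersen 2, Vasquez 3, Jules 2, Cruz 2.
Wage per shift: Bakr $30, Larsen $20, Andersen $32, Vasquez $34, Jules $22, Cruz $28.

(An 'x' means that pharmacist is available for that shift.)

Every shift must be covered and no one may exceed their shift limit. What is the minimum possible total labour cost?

Picking the cheapest available pharmacist for each shift independently would cost $266, but that ignores the shift limits.
An optimal schedule: Mon-PM→Larsen, Tue-AM→Bakr, Tue-PM→Bakr+Andersen, Wed-AM→Andersen, Wed-PM→Jules, Thu-AM→Vasquez, Thu-PM→Larsen+Jules, Fri-AM→Cruz, Fri-PM→Cruz, Sat-AM→Vasquez.
Total: 20 + 30 + 30 + 32 + 32 + 22 + 34 + 20 + 22 + 28 + 28 + 34 = $332.

$332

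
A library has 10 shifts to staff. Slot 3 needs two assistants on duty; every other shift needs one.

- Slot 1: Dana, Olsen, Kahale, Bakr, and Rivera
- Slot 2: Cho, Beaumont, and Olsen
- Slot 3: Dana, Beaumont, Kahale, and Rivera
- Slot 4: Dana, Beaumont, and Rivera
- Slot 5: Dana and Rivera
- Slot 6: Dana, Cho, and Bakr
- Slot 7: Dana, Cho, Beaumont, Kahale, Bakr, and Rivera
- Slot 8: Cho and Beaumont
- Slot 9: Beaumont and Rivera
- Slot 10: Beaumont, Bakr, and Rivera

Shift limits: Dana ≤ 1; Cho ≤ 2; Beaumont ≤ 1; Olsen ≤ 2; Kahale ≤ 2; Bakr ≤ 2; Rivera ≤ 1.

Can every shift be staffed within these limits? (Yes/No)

Total capacity is 11 and 11 slots are needed, so capacity alone doesn't rule it out.
Shifts {Slot 3, Slot 4, Slot 5, Slot 9} need 5 worker-slots in total, but the assistants available for any of those shifts (Dana, Beaumont, Kahale, and Rivera) can supply at most 4 among them. So no valid schedule exists.

No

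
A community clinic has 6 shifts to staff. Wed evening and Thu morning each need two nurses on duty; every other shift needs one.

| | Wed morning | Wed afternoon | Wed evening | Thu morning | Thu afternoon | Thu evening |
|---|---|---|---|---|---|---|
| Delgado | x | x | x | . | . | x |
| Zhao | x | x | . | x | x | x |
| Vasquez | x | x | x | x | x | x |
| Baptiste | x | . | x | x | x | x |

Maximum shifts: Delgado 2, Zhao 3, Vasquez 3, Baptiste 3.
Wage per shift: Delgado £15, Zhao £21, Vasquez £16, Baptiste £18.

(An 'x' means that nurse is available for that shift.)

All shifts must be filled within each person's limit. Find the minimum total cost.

Picking the cheapest available nurse for each shift independently would cost £126, but that ignores the shift limits.
An optimal schedule: Wed morning→Baptiste, Wed afternoon→Delgado, Wed evening→Delgado+Vasquez, Thu morning→Vasquez+Baptiste, Thu afternoon→Vasquez, Thu evening→Baptiste.
Total: 18 + 15 + 15 + 16 + 16 + 18 + 16 + 18 = £132.

£132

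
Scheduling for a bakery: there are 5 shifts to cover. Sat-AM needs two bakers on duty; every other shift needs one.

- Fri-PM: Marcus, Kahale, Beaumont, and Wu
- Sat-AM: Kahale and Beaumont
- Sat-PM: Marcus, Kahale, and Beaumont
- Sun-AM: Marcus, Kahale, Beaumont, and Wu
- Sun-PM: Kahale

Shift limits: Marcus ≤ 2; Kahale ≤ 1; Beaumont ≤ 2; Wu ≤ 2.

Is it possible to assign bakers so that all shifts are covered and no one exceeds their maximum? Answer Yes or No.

No

Total capacity is 7 and 6 slots are needed, so capacity alone doesn't rule it out.
Shifts {Sat-AM, Sun-PM} need 3 worker-slots in total, but the bakers available for any of those shifts (Kahale and Beaumont) can supply at most 2 among them. So no valid schedule exists.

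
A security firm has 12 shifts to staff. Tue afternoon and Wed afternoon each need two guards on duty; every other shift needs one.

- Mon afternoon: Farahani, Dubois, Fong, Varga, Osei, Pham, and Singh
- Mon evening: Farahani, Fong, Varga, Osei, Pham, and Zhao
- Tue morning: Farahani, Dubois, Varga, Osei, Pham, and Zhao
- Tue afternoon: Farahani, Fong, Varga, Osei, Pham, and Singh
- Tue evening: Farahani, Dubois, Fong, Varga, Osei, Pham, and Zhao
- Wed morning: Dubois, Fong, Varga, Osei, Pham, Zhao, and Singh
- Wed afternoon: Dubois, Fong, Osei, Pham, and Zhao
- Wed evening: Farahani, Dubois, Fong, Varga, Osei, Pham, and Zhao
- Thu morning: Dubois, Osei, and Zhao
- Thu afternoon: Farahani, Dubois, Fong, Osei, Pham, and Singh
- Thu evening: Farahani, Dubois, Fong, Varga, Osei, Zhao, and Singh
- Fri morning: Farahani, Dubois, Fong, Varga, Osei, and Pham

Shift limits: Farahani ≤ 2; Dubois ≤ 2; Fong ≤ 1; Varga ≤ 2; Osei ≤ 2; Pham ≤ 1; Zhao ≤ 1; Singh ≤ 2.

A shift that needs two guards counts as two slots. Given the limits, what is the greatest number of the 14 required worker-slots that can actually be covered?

13

Total capacity across all guards is 2+2+1+2+2+1+1+2 = 13, and 14 slots are needed, so at most 13 can be filled.
An assignment achieving 13: Mon afternoon→Pham, Mon evening→Farahani, Tue morning→Farahani, Tue afternoon→Varga+Osei, Tue evening→Zhao, Wed morning→Singh, Wed afternoon→Dubois+Fong, Thu morning→Dubois, Thu afternoon→Osei, Thu evening→Singh, Fri morning→Varga.
Loads: Farahani 2/2, Dubois 2/2, Fong 1/1, Varga 2/2, Osei 2/2, Pham 1/1, Zhao 1/1, Singh 2/2.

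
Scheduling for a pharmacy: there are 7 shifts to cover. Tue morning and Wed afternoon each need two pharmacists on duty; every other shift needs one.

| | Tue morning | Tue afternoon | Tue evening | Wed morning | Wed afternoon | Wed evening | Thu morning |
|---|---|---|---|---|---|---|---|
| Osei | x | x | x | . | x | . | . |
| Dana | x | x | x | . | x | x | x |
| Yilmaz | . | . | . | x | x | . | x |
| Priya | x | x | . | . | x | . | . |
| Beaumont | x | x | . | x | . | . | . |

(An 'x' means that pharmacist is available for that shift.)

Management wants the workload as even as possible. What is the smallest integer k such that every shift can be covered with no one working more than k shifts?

2

With 5 pharmacists and 9 worker-slots to fill, someone must work at least ⌈9/5⌉ = 2 shifts, so k ≥ 2.
k = 2 works: Tue morning→Priya+Beaumont, Tue afternoon→Osei, Tue evening→Osei, Wed morning→Yilmaz, Wed afternoon→Yilmaz+Priya, Wed evening→Dana, Thu morning→Dana.
Loads: Osei 2, Dana 2, Yilmaz 2, Priya 2, Beaumont 1 — all ≤ 2.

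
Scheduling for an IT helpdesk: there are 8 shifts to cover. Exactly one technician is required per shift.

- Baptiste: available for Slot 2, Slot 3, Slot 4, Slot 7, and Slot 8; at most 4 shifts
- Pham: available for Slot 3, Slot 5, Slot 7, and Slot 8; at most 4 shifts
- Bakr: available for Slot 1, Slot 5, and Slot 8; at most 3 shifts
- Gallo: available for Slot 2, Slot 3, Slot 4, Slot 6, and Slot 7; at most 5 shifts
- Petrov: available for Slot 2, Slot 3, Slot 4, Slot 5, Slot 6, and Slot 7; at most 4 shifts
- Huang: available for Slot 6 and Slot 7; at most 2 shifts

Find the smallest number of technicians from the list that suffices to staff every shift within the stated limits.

8 slots to fill and no one can take more than 5, so at least ⌈8/5⌉ = 2 technicians are needed.
Bakr and Gallo alone can cover everything: Slot 1→Bakr, Slot 2→Gallo, Slot 3→Gallo, Slot 4→Gallo, Slot 5→Bakr, Slot 6→Gallo, Slot 7→Gallo, Slot 8→Bakr.

2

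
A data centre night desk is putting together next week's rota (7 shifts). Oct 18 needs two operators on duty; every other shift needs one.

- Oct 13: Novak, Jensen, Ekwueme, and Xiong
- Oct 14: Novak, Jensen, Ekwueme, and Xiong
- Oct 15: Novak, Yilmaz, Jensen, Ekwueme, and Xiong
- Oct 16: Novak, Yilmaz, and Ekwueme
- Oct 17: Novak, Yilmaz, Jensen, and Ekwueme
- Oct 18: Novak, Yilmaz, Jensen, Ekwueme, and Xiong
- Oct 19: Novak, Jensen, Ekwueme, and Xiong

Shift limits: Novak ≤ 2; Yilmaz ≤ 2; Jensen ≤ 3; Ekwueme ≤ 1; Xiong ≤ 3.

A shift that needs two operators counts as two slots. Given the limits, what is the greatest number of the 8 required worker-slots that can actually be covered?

Total capacity across all operators is 2+2+3+1+3 = 11, and 8 slots are needed, so at most 8 can be filled.
An assignment achieving 8: Oct 13→Novak, Oct 14→Jensen, Oct 15→Yilmaz, Oct 16→Novak, Oct 17→Yilmaz, Oct 18→Jensen+Ekwueme, Oct 19→Jensen.
Loads: Novak 2/2, Yilmaz 2/2, Jensen 3/3, Ekwueme 1/1, Xiong 0/3.

8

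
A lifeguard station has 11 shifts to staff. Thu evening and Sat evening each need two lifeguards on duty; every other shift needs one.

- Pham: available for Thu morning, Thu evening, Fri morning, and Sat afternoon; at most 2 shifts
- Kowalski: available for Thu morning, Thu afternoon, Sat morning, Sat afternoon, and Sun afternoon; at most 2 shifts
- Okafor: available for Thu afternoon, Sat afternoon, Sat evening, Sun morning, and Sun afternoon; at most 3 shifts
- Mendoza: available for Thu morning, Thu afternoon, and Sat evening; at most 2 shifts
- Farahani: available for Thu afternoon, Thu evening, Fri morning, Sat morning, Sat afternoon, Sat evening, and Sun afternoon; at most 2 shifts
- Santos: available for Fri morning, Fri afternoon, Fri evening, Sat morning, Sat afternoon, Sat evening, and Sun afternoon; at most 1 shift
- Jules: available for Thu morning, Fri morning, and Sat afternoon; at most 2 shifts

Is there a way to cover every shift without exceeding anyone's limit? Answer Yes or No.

Total capacity is 14 and 13 slots are needed, so capacity alone doesn't rule it out.
Shifts {Fri afternoon, Fri evening} need 2 worker-slots in total, but the lifeguards available for any of those shifts (Santos) can supply at most 1 among them. So no valid schedule exists.

No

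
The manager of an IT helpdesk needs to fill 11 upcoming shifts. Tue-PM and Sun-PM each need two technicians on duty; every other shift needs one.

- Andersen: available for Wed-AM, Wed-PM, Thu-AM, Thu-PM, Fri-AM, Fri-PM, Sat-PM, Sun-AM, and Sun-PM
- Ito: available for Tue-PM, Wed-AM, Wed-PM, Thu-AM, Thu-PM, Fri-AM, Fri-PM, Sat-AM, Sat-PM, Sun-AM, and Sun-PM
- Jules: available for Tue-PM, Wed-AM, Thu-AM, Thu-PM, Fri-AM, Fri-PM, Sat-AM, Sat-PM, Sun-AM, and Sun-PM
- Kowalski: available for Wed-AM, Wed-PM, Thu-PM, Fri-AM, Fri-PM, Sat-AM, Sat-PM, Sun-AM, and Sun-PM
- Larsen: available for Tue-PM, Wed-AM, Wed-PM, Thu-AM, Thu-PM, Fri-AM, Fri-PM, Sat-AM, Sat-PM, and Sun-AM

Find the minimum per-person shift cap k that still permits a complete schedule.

3

With 5 technicians and 13 worker-slots to fill, someone must work at least ⌈13/5⌉ = 3 shifts, so k ≥ 3.
k = 3 works: Tue-PM→Ito+Jules, Wed-AM→Andersen, Wed-PM→Andersen, Thu-AM→Andersen, Thu-PM→Ito, Fri-AM→Jules, Fri-PM→Kowalski, Sat-AM→Ito, Sat-PM→Kowalski, Sun-AM→Larsen, Sun-PM→Jules+Kowalski.
Loads: Andersen 3, Ito 3, Jules 3, Kowalski 3, Larsen 1 — all ≤ 3.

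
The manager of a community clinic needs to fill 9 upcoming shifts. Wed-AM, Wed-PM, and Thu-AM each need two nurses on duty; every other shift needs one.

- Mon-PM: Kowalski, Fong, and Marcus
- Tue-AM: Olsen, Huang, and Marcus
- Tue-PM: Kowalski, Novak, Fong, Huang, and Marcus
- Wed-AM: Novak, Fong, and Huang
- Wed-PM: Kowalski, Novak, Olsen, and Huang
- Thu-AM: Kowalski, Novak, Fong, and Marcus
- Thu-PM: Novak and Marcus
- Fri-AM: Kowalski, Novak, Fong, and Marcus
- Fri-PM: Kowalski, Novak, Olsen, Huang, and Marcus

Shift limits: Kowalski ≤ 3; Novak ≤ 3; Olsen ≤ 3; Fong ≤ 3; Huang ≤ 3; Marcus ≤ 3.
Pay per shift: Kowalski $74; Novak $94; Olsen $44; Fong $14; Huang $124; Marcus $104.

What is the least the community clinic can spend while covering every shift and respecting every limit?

$678

Picking the cheapest available nurse for each shift independently would cost $538, but that ignores the shift limits.
An optimal schedule: Mon-PM→Fong, Tue-AM→Olsen, Tue-PM→Kowalski, Wed-AM→Fong+Novak, Wed-PM→Olsen+Kowalski, Thu-AM→Kowalski+Novak, Thu-PM→Novak, Fri-AM→Fong, Fri-PM→Olsen.
Total: 14 + 44 + 74 + 14 + 94 + 44 + 74 + 74 + 94 + 94 + 14 + 44 = $678.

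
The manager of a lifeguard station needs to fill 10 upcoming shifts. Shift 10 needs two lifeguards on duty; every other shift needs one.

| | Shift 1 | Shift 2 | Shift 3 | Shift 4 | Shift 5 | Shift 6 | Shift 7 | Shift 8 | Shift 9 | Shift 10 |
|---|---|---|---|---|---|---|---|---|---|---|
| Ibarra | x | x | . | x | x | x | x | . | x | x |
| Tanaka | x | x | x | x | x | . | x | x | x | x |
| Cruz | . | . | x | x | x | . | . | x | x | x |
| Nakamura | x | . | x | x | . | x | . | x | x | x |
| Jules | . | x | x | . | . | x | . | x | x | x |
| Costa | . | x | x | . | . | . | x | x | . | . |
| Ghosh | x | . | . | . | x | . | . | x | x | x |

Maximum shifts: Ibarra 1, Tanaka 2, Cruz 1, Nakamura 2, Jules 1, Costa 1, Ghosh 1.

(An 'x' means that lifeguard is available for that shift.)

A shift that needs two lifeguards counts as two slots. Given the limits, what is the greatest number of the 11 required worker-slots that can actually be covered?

Total capacity across all lifeguards is 1+2+1+2+1+1+1 = 9, and 11 slots are needed, so at most 9 can be filled.
An assignment achieving 9: Shift 1→Tanaka, Shift 2→Jules, Shift 3→Nakamura, Shift 4→Cruz, Shift 5→Ghosh, Shift 6→Ibarra, Shift 7→Tanaka, Shift 8→Costa, Shift 9→Nakamura.
Loads: Ibarra 1/1, Tanaka 2/2, Cruz 1/1, Nakamura 2/2, Jules 1/1, Costa 1/1, Ghosh 1/1.

9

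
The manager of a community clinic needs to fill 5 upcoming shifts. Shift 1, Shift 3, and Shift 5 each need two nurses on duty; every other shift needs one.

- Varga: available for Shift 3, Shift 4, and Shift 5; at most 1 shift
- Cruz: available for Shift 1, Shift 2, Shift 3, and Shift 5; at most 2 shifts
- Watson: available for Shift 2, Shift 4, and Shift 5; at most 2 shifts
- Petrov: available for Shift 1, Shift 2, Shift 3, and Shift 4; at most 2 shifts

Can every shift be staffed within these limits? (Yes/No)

Shifts {Shift 1, Shift 2, Shift 3, Shift 4, Shift 5} need 8 worker-slots in total, but the nurses available for any of those shifts (Varga, Cruz, Watson, and Petrov) can supply at most 7 among them. So no valid schedule exists.

No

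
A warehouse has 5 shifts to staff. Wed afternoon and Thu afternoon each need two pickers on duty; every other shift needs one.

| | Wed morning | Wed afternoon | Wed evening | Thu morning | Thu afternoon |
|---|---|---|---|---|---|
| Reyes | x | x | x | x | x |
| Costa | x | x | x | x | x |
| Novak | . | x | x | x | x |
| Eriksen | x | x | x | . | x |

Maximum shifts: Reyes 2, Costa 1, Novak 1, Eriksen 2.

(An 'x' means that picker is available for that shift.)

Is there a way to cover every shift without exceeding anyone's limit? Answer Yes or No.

Shifts {Wed morning, Wed afternoon, Wed evening, Thu morning, Thu afternoon} need 7 worker-slots in total, but the pickers available for any of those shifts (Reyes, Costa, Novak, and Eriksen) can supply at most 6 among them. So no valid schedule exists.

No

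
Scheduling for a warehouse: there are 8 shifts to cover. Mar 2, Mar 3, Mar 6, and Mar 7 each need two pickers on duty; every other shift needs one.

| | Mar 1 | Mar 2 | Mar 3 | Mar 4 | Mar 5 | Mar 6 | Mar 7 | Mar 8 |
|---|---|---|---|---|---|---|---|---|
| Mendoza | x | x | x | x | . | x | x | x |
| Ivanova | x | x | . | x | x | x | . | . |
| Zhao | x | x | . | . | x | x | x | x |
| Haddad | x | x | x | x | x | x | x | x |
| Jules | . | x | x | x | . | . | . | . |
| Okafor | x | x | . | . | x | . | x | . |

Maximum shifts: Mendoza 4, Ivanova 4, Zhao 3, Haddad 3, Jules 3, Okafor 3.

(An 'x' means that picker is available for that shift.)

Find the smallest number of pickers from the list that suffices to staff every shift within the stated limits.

4

12 slots to fill and no one can take more than 4, so at least ⌈12/4⌉ = 3 pickers are needed.
Any 3 pickers together have capacity at most 4+4+3 = 11 < 12 slots, so 3 can never suffice.
Mendoza, Ivanova, Zhao, and Haddad alone can cover everything: Mar 1→Ivanova, Mar 2→Ivanova+Zhao, Mar 3→Mendoza+Haddad, Mar 4→Mendoza, Mar 5→Ivanova, Mar 6→Ivanova+Zhao, Mar 7→Mendoza+Zhao, Mar 8→Mendoza.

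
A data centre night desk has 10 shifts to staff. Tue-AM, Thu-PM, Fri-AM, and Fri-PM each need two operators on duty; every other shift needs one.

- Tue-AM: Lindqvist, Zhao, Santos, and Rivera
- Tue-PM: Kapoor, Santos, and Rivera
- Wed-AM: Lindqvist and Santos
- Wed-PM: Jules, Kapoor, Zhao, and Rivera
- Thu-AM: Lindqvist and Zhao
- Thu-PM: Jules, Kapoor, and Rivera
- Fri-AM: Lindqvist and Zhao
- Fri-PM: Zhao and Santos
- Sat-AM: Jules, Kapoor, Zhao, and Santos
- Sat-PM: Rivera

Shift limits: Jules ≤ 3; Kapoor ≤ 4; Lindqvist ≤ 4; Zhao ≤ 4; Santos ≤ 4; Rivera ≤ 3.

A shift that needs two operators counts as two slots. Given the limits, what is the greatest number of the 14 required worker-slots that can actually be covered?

Total capacity across all operators is 3+4+4+4+4+3 = 22, and 14 slots are needed, so at most 14 can be filled.
An assignment achieving 14: Tue-AM→Lindqvist+Zhao, Tue-PM→Kapoor, Wed-AM→Lindqvist, Wed-PM→Jules, Thu-AM→Lindqvist, Thu-PM→Jules+Kapoor, Fri-AM→Lindqvist+Zhao, Fri-PM→Zhao+Santos, Sat-AM→Jules, Sat-PM→Rivera.
Loads: Jules 3/3, Kapoor 2/4, Lindqvist 4/4, Zhao 3/4, Santos 1/4, Rivera 1/3.

14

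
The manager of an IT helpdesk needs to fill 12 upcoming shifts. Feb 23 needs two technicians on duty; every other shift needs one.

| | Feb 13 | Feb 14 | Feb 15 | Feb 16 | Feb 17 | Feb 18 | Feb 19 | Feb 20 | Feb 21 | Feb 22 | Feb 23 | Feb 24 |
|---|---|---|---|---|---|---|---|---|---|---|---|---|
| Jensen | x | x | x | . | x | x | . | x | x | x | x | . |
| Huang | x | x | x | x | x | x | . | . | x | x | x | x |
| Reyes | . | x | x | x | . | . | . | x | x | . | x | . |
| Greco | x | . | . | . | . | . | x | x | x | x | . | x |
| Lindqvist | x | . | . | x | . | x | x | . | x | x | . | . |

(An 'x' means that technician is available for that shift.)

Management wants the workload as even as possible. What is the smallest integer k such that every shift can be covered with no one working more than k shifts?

3

With 5 technicians and 13 worker-slots to fill, someone must work at least ⌈13/5⌉ = 3 shifts, so k ≥ 3.
k = 3 works: Feb 13→Greco, Feb 14→Jensen, Feb 15→Jensen, Feb 16→Huang, Feb 17→Jensen, Feb 18→Lindqvist, Feb 19→Greco, Feb 20→Reyes, Feb 21→Reyes, Feb 22→Greco, Feb 23→Huang+Reyes, Feb 24→Huang.
Loads: Jensen 3, Huang 3, Reyes 3, Greco 3, Lindqvist 1 — all ≤ 3.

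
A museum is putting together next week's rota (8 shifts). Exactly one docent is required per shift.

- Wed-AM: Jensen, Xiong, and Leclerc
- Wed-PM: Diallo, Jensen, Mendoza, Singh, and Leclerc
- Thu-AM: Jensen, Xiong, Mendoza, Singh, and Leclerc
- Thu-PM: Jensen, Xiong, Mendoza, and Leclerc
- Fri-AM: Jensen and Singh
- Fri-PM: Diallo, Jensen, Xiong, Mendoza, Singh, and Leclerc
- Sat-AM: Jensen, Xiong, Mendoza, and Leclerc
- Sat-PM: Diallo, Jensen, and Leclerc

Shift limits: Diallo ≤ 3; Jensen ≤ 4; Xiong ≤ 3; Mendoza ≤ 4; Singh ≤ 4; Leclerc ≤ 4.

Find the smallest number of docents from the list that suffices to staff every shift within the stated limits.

8 slots to fill and no one can take more than 4, so at least ⌈8/4⌉ = 2 docents are needed.
Jensen and Mendoza alone can cover everything: Wed-AM→Jensen, Wed-PM→Jensen, Thu-AM→Mendoza, Thu-PM→Mendoza, Fri-AM→Jensen, Fri-PM→Mendoza, Sat-AM→Mendoza, Sat-PM→Jensen.

2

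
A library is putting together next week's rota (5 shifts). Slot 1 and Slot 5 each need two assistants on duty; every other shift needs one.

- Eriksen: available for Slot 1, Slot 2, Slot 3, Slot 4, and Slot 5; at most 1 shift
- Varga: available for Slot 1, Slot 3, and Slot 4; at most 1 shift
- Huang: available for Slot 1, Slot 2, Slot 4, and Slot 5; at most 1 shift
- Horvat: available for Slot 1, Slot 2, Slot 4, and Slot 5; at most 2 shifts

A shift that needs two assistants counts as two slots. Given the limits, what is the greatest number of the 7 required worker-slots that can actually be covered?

5

Total capacity across all assistants is 1+1+1+2 = 5, and 7 slots are needed, so at most 5 can be filled.
An assignment achieving 5: Slot 1→Varga+Horvat, Slot 2→Huang, Slot 3→Eriksen, Slot 5→Horvat.
Loads: Eriksen 1/1, Varga 1/1, Huang 1/1, Horvat 2/2.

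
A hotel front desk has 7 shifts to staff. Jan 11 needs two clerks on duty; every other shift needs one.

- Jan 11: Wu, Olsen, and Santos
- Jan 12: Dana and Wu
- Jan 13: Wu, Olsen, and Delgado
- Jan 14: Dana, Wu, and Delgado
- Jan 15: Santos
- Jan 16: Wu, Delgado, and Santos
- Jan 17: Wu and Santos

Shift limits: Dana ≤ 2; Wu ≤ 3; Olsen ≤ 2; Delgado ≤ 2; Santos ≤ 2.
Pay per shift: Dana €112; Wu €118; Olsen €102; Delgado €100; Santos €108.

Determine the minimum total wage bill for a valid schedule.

€850

Jan 15 can only be covered by Santos, so that assignment is forced.
Picking the cheapest available clerk for each shift independently would cost €838, but that ignores the shift limits.
An optimal schedule: Jan 11→Olsen+Wu, Jan 12→Dana, Jan 13→Olsen, Jan 14→Delgado, Jan 15→Santos, Jan 16→Delgado, Jan 17→Santos.
Total: 102 + 118 + 112 + 102 + 100 + 108 + 100 + 108 = €850.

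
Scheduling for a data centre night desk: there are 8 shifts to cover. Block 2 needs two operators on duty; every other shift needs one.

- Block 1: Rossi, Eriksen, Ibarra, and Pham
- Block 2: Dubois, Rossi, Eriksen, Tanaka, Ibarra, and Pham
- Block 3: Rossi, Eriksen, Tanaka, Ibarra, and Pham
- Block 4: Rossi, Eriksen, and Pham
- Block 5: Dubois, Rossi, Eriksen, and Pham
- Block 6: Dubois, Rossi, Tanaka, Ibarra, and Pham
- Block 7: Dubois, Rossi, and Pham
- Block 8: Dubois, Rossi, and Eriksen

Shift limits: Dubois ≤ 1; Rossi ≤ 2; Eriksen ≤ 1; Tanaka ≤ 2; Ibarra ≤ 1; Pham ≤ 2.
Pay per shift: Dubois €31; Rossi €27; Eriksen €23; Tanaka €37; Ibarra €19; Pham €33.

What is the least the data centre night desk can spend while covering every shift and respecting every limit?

Picking the cheapest available operator for each shift independently would cost €195, but that ignores the shift limits.
An optimal schedule: Block 1→Eriksen, Block 2→Ibarra+Pham, Block 3→Tanaka, Block 4→Rossi, Block 5→Pham, Block 6→Tanaka, Block 7→Dubois, Block 8→Rossi.
Total: 23 + 19 + 33 + 37 + 27 + 33 + 37 + 31 + 27 = €267.

€267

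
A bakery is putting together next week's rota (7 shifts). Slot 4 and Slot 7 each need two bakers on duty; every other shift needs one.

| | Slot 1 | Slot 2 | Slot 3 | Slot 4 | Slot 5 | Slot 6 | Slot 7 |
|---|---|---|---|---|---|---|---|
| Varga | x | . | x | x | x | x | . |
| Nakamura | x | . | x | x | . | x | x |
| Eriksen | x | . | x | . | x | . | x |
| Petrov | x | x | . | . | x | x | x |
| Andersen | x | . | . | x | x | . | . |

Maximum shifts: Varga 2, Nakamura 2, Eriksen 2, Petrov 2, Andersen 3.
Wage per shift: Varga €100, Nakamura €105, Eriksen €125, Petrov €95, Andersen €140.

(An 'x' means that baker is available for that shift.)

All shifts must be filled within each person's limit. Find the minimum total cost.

Slot 2 can only be covered by Petrov, so that assignment is forced.
Picking the cheapest available baker for each shift independently would cost €885, but that ignores the shift limits.
An optimal schedule: Slot 1→Andersen, Slot 2→Petrov, Slot 3→Varga, Slot 4→Varga+Nakamura, Slot 5→Eriksen, Slot 6→Nakamura, Slot 7→Eriksen+Petrov.
Total: 140 + 95 + 100 + 100 + 105 + 125 + 105 + 125 + 95 = €990.

€990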